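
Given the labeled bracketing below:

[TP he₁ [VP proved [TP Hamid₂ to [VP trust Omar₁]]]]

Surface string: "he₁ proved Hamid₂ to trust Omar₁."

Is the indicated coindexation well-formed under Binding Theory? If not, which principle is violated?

The two coindexed NPs are *he₁* and *Omar₁*.
*Omar₁* is an R-expression. Principle C requires it to be free everywhere.
*he₁* c-commands it and carries the same index.
The R-expression is bound → Principle C violation.

Principle C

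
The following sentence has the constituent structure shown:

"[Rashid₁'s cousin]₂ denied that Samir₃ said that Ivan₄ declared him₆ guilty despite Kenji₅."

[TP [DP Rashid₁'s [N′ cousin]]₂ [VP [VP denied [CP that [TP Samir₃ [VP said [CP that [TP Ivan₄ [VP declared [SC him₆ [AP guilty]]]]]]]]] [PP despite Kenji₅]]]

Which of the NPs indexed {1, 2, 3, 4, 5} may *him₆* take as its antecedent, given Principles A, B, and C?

*him* is a pronoun, so Principle B applies: it must be free in its binding domain.
Binding domain of *him₆*: the embedded TP, whose subject is Ivan₄.
*Rashid₁* and the pronoun do not c-command one another → neither Principle B nor Principle C is at stake; coindexation permitted.
*[Rashid₁'s cousin]₂* c-commands the pronoun but from outside its binding domain, and is not c-commanded by it → coindexation permitted.
*Samir₃* c-commands the pronoun but from outside its binding domain, and is not c-commanded by it → coindexation permitted.
*Ivan₄* c-commands the pronoun within its binding domain → coindexation would violate Principle B.
*Kenji₅* and the pronoun do not c-command one another → neither Principle B nor Principle C is at stake; coindexation permitted.

{1, 2, 3, 5}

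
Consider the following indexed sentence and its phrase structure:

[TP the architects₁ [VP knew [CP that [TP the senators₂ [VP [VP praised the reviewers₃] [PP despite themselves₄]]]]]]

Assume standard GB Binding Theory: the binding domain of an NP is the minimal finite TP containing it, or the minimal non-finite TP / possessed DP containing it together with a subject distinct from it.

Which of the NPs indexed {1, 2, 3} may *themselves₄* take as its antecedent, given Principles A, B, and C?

*themselves* is an anaphor, so Principle A applies: it must be bound in its binding domain.
Binding domain of *themselves₄*: the embedded TP, whose subject is the senators₂.
*the architects₁* c-commands the anaphor but is outside its binding domain → cannot satisfy Principle A.
*the senators₂* c-commands the anaphor within its binding domain → licit binder.
*the reviewers₃* does not c-command the anaphor → cannot bind it.

{2}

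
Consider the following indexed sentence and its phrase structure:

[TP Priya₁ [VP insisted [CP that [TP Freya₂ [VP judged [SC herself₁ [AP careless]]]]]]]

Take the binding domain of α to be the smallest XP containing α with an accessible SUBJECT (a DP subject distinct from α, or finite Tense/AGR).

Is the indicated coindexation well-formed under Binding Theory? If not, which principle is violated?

Principle A

The two coindexed NPs are *Priya₁* and *herself₁*.
*herself₁* is an anaphor. Principle A requires it to be bound within its binding domain — the embedded TP, whose subject is Freya₂.
Within that domain it is c-commanded by *Freya₂*, which does not share its index.
*Priya₁* does c-command the anaphor, but from outside its binding domain.
The anaphor is unbound in its domain → Principle A violation.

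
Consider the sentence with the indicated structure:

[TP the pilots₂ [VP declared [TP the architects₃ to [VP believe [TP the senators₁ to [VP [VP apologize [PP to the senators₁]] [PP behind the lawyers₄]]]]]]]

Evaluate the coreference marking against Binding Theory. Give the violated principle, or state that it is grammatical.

The two coindexed NPs are *the senators₁* (the lower occurrence) and *the senators₁* (the higher occurrence).
*the senators₁* (the lower occurrence) is an R-expression. Principle C requires it to be free everywhere.
*the senators₁* (the higher occurrence) c-commands it and carries the same index.
The R-expression is bound → Principle C violation.

Principle C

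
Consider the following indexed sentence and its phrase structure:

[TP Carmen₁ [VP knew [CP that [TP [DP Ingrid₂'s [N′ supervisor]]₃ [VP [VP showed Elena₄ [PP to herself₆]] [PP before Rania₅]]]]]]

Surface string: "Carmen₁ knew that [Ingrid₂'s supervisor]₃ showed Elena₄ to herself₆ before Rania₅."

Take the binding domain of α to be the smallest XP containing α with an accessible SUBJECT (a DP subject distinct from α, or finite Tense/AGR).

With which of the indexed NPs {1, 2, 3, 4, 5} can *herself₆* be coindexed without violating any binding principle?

{3, 4}

*herself* is an anaphor, so Principle A applies: it must be bound in its binding domain.
Binding domain of *herself₆*: the embedded TP, whose subject is [Ingrid₂'s supervisor]₃.
*Carmen₁* c-commands the anaphor but is outside its binding domain → cannot satisfy Principle A.
*Ingrid₂* does not c-command the anaphor → cannot bind it.
*[Ingrid₂'s supervisor]₃* c-commands the anaphor within its binding domain → licit binder.
*Elena₄* c-commands the anaphor within its binding domain → licit binder.
*Rania₅* does not c-command the anaphor → cannot bind it.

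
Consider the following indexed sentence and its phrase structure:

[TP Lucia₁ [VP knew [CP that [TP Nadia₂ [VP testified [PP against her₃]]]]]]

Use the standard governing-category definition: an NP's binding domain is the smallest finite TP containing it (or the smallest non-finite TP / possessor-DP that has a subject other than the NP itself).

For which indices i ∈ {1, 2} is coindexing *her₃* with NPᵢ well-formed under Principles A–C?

{1}

*her* is a pronoun, so Principle B applies: it must be free in its binding domain.
Binding domain of *her₃*: the embedded TP, whose subject is Nadia₂.
*Lucia₁* c-commands the pronoun but from outside its binding domain, and is not c-commanded by it → coindexation permitted.
*Nadia₂* c-commands the pronoun within its binding domain → coindexation would violate Principle B.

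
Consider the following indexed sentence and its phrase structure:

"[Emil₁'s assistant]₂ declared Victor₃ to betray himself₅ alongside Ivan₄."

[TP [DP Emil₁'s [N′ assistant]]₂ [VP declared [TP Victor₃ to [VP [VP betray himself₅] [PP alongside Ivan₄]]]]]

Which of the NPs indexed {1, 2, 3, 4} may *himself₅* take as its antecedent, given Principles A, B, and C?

{3}

*himself* is an anaphor, so Principle A applies: it must be bound in its binding domain.
Binding domain of *himself₅*: the embedded TP, whose subject is Victor₃.
*Emil₁* does not c-command the anaphor → cannot bind it.
*[Emil₁'s assistant]₂* c-commands the anaphor but is outside its binding domain → cannot satisfy Principle A.
*Victor₃* c-commands the anaphor within its binding domain → licit binder.
*Ivan₄* does not c-command the anaphor → cannot bind it.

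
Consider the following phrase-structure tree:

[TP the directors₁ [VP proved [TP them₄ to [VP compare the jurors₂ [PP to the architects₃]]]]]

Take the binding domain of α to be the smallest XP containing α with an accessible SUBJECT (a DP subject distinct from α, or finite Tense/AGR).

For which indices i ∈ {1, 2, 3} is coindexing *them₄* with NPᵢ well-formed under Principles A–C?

none

*them* is a pronoun, so Principle B applies: it must be free in its binding domain.
Binding domain of *them₄*: the matrix TP, whose subject is the directors₁.
*the directors₁* c-commands the pronoun within its binding domain → coindexation would violate Principle B.
*the jurors₂*: the pronoun c-commands this R-expression → coindexation would violate Principle C on *the jurors₂*.
*the architects₃*: the pronoun c-commands this R-expression → coindexation would violate Principle C on *the architects₃*.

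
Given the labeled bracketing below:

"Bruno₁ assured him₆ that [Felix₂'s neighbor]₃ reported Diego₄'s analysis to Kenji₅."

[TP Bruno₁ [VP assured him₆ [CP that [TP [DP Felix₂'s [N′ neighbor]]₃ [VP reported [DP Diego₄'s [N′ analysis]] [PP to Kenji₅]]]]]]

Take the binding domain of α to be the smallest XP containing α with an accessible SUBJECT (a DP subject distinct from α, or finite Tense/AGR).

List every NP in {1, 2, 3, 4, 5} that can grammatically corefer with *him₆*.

none

*him* is a pronoun, so Principle B applies: it must be free in its binding domain.
Binding domain of *him₆*: the matrix TP, whose subject is Bruno₁.
*Bruno₁* c-commands the pronoun within its binding domain → coindexation would violate Principle B.
*Felix₂*: the pronoun c-commands this R-expression → coindexation would violate Principle C on *Felix₂*.
*[Felix₂'s neighbor]₃*: the pronoun c-commands this R-expression → coindexation would violate Principle C on *[Felix₂'s neighbor]₃*.
*Diego₄*: the pronoun c-commands this R-expression → coindexation would violate Principle C on *Diego₄*.
*Kenji₅*: the pronoun c-commands this R-expression → coindexation would violate Principle C on *Kenji₅*.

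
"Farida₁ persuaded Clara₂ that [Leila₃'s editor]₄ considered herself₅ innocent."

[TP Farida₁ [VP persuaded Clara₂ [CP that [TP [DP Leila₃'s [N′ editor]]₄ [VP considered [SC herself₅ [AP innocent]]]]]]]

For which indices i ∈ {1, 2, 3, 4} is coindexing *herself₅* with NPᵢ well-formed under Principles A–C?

*herself* is an anaphor, so Principle A applies: it must be bound in its binding domain.
Binding domain of *herself₅*: the embedded TP, whose subject is [Leila₃'s editor]₄.
*Farida₁* c-commands the anaphor but is outside its binding domain → cannot satisfy Principle A.
*Clara₂* c-commands the anaphor but is outside its binding domain → cannot satisfy Principle A.
*Leila₃* does not c-command the anaphor → cannot bind it.
*[Leila₃'s editor]₄* c-commands the anaphor within its binding domain → licit binder.

{4}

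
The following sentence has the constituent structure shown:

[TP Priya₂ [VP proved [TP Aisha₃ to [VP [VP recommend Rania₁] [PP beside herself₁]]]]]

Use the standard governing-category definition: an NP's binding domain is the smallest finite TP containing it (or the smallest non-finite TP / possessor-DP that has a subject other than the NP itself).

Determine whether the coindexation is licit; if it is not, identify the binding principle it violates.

The two coindexed NPs are *Rania₁* and *herself₁*.
*herself₁* is an anaphor. Principle A requires it to be bound within its binding domain — the embedded TP, whose subject is Aisha₃.
Within that domain it is c-commanded by *Aisha₃*, which does not share its index.
*Rania₁* does not c-command the anaphor at all.
The anaphor is unbound in its domain → Principle A violation.

Principle A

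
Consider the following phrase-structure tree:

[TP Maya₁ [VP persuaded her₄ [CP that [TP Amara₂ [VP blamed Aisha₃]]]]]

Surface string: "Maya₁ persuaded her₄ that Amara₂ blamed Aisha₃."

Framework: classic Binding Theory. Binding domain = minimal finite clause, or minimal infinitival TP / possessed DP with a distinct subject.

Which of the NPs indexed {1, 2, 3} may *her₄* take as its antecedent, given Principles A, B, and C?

*her* is a pronoun, so Principle B applies: it must be free in its binding domain.
Binding domain of *her₄*: the matrix TP, whose subject is Maya₁.
*Maya₁* c-commands the pronoun within its binding domain → coindexation would violate Principle B.
*Amara₂*: the pronoun c-commands this R-expression → coindexation would violate Principle C on *Amara₂*.
*Aisha₃*: the pronoun c-commands this R-expression → coindexation would violate Principle C on *Aisha₃*.

none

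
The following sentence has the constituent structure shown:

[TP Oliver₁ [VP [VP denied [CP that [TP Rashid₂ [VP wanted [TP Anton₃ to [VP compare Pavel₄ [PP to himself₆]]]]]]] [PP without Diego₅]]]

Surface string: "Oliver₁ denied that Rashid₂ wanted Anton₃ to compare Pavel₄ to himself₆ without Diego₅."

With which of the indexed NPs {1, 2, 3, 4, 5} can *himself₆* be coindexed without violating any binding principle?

{3, 4}

*himself* is an anaphor, so Principle A applies: it must be bound in its binding domain.
Binding domain of *himself₆*: the embedded TP, whose subject is Anton₃.
*Oliver₁* c-commands the anaphor but is outside its binding domain → cannot satisfy Principle A.
*Rashid₂* c-commands the anaphor but is outside its binding domain → cannot satisfy Principle A.
*Anton₃* c-commands the anaphor within its binding domain → licit binder.
*Pavel₄* c-commands the anaphor within its binding domain → licit binder.
*Diego₅* does not c-command the anaphor → cannot bind it.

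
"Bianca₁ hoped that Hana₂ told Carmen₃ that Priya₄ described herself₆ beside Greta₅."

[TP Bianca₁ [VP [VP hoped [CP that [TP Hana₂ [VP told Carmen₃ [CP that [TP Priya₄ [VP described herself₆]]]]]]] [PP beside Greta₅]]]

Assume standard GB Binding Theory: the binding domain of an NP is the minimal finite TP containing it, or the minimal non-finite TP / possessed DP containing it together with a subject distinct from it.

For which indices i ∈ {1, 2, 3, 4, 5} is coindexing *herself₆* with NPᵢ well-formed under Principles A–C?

*herself* is an anaphor, so Principle A applies: it must be bound in its binding domain.
Binding domain of *herself₆*: the embedded TP, whose subject is Priya₄.
*Bianca₁* c-commands the anaphor but is outside its binding domain → cannot satisfy Principle A.
*Hana₂* c-commands the anaphor but is outside its binding domain → cannot satisfy Principle A.
*Carmen₃* c-commands the anaphor but is outside its binding domain → cannot satisfy Principle A.
*Priya₄* c-commands the anaphor within its binding domain → licit binder.
*Greta₅* does not c-command the anaphor → cannot bind it.

{4}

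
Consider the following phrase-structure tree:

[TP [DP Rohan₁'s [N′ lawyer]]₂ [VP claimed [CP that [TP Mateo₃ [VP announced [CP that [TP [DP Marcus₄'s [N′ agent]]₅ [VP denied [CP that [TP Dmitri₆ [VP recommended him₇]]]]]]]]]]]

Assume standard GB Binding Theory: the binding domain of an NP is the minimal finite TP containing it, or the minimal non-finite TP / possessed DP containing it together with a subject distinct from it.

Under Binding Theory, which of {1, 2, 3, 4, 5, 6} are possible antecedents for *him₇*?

{1, 2, 3, 4, 5}

*him* is a pronoun, so Principle B applies: it must be free in its binding domain.
Binding domain of *him₇*: the embedded TP, whose subject is Dmitri₆.
*Rohan₁* and the pronoun do not c-command one another → neither Principle B nor Principle C is at stake; coindexation permitted.
*[Rohan₁'s lawyer]₂* c-commands the pronoun but from outside its binding domain, and is not c-commanded by it → coindexation permitted.
*Mateo₃* c-commands the pronoun but from outside its binding domain, and is not c-commanded by it → coindexation permitted.
*Marcus₄* and the pronoun do not c-command one another → neither Principle B nor Principle C is at stake; coindexation permitted.
*[Marcus₄'s agent]₅* c-commands the pronoun but from outside its binding domain, and is not c-commanded by it → coindexation permitted.
*Dmitri₆* c-commands the pronoun within its binding domain → coindexation would violate Principle B.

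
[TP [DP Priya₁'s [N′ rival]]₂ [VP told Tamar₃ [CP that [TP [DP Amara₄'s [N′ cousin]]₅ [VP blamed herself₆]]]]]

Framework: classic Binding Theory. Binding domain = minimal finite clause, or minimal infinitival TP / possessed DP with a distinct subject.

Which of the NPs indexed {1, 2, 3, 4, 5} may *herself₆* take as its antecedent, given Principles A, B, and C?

*herself* is an anaphor, so Principle A applies: it must be bound in its binding domain.
Binding domain of *herself₆*: the embedded TP, whose subject is [Amara₄'s cousin]₅.
*Priya₁* does not c-command the anaphor → cannot bind it.
*[Priya₁'s rival]₂* c-commands the anaphor but is outside its binding domain → cannot satisfy Principle A.
*Tamar₃* c-commands the anaphor but is outside its binding domain → cannot satisfy Principle A.
*Amara₄* does not c-command the anaphor → cannot bind it.
*[Amara₄'s cousin]₅* c-commands the anaphor within its binding domain → licit binder.

{5}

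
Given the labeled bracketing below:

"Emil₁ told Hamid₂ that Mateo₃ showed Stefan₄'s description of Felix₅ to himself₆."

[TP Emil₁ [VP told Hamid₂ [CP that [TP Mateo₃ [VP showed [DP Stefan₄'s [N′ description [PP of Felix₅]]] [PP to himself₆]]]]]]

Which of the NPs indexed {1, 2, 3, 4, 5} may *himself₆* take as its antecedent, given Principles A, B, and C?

{3}

*himself* is an anaphor, so Principle A applies: it must be bound in its binding domain.
Binding domain of *himself₆*: the embedded TP, whose subject is Mateo₃.
*Emil₁* c-commands the anaphor but is outside its binding domain → cannot satisfy Principle A.
*Hamid₂* c-commands the anaphor but is outside its binding domain → cannot satisfy Principle A.
*Mateo₃* c-commands the anaphor within its binding domain → licit binder.
*Stefan₄* does not c-command the anaphor → cannot bind it.
*Felix₅* does not c-command the anaphor → cannot bind it.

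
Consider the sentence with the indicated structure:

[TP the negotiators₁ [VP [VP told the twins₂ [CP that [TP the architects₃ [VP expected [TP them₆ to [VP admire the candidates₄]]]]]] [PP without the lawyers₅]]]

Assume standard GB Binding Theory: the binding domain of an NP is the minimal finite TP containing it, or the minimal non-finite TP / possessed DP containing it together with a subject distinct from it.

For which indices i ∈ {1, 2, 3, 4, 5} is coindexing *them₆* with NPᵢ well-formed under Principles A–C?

{1, 2, 5}

*them* is a pronoun, so Principle B applies: it must be free in its binding domain.
Binding domain of *them₆*: the embedded TP, whose subject is the architects₃.
*the negotiators₁* c-commands the pronoun but from outside its binding domain, and is not c-commanded by it → coindexation permitted.
*the twins₂* c-commands the pronoun but from outside its binding domain, and is not c-commanded by it → coindexation permitted.
*the architects₃* c-commands the pronoun within its binding domain → coindexation would violate Principle B.
*the candidates₄*: the pronoun c-commands this R-expression → coindexation would violate Principle C on *the candidates₄*.
*the lawyers₅* and the pronoun do not c-command one another → neither Principle B nor Principle C is at stake; coindexation permitted.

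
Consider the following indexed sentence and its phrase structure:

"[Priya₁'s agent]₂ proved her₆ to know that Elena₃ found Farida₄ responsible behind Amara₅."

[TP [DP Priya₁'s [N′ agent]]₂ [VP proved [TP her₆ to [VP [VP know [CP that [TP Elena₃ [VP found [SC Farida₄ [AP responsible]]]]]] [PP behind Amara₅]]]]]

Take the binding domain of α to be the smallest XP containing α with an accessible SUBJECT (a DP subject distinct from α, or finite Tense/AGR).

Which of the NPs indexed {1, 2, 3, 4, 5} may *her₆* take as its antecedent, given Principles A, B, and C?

*her* is a pronoun, so Principle B applies: it must be free in its binding domain.
Binding domain of *her₆*: the matrix TP, whose subject is [Priya₁'s agent]₂.
*Priya₁* and the pronoun do not c-command one another → neither Principle B nor Principle C is at stake; coindexation permitted.
*[Priya₁'s agent]₂* c-commands the pronoun within its binding domain → coindexation would violate Principle B.
*Elena₃*: the pronoun c-commands this R-expression → coindexation would violate Principle C on *Elena₃*.
*Farida₄*: the pronoun c-commands this R-expression → coindexation would violate Principle C on *Farida₄*.
*Amara₅*: the pronoun c-commands this R-expression → coindexation would violate Principle C on *Amara₅*.

{1}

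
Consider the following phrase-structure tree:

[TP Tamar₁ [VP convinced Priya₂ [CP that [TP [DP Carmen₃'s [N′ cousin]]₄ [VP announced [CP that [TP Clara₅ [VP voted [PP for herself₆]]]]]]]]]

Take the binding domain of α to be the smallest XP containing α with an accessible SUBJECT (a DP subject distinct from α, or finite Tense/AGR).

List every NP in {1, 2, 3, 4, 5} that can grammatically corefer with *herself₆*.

*herself* is an anaphor, so Principle A applies: it must be bound in its binding domain.
Binding domain of *herself₆*: the embedded TP, whose subject is Clara₅.
*Tamar₁* c-commands the anaphor but is outside its binding domain → cannot satisfy Principle A.
*Priya₂* c-commands the anaphor but is outside its binding domain → cannot satisfy Principle A.
*Carmen₃* does not c-command the anaphor → cannot bind it.
*[Carmen₃'s cousin]₄* c-commands the anaphor but is outside its binding domain → cannot satisfy Principle A.
*Clara₅* c-commands the anaphor within its binding domain → licit binder.

{5}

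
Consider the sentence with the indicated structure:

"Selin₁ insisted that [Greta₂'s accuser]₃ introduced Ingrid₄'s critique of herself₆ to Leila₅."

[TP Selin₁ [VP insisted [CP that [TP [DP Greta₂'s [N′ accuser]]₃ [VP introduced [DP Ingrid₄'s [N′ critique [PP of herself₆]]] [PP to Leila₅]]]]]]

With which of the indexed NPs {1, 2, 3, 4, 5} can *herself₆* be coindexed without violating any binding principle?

{4}

*herself* is an anaphor, so Principle A applies: it must be bound in its binding domain.
Binding domain of *herself₆*: the possessed DP, whose subject is Ingrid₄.
*Selin₁* c-commands the anaphor but is outside its binding domain → cannot satisfy Principle A.
*Greta₂* does not c-command the anaphor → cannot bind it.
*[Greta₂'s accuser]₃* c-commands the anaphor but is outside its binding domain → cannot satisfy Principle A.
*Ingrid₄* c-commands the anaphor within its binding domain → licit binder.
*Leila₅* does not c-command the anaphor → cannot bind it.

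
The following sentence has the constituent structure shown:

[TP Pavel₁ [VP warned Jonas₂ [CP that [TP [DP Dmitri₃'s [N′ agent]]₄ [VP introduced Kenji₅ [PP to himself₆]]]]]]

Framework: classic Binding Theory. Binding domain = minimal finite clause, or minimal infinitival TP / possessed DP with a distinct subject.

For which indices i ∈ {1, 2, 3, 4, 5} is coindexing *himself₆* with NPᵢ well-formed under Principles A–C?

{4, 5}

*himself* is an anaphor, so Principle A applies: it must be bound in its binding domain.
Binding domain of *himself₆*: the embedded TP, whose subject is [Dmitri₃'s agent]₄.
*Pavel₁* c-commands the anaphor but is outside its binding domain → cannot satisfy Principle A.
*Jonas₂* c-commands the anaphor but is outside its binding domain → cannot satisfy Principle A.
*Dmitri₃* does not c-command the anaphor → cannot bind it.
*[Dmitri₃'s agent]₄* c-commands the anaphor within its binding domain → licit binder.
*Kenji₅* c-commands the anaphor within its binding domain → licit binder.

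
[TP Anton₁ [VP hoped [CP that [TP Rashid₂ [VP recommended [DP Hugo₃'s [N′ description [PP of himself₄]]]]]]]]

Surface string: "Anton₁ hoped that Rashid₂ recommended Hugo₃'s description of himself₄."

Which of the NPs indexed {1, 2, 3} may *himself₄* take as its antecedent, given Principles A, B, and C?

{3}

*himself* is an anaphor, so Principle A applies: it must be bound in its binding domain.
Binding domain of *himself₄*: the possessed DP, whose subject is Hugo₃.
*Anton₁* c-commands the anaphor but is outside its binding domain → cannot satisfy Principle A.
*Rashid₂* c-commands the anaphor but is outside its binding domain → cannot satisfy Principle A.
*Hugo₃* c-commands the anaphor within its binding domain → licit binder.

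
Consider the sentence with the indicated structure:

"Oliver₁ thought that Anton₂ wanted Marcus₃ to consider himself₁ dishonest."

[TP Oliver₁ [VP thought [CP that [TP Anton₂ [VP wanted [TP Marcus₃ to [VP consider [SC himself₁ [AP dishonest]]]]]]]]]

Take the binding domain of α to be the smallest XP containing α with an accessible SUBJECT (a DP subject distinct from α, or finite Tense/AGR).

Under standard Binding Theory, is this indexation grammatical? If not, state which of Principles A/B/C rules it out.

Principle A

The two coindexed NPs are *Oliver₁* and *himself₁*.
*himself₁* is an anaphor. Principle A requires it to be bound within its binding domain — the embedded TP, whose subject is Marcus₃.
Within that domain it is c-commanded by *Marcus₃*, which does not share its index.
*Oliver₁* does c-command the anaphor, but from outside its binding domain.
The anaphor is unbound in its domain → Principle A violation.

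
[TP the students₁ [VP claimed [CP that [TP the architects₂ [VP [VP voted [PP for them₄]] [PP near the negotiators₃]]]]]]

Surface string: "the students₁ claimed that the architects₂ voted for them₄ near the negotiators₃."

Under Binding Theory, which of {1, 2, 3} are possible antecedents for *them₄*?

{1, 3}

*them* is a pronoun, so Principle B applies: it must be free in its binding domain.
Binding domain of *them₄*: the embedded TP, whose subject is the architects₂.
*the students₁* c-commands the pronoun but from outside its binding domain, and is not c-commanded by it → coindexation permitted.
*the architects₂* c-commands the pronoun within its binding domain → coindexation would violate Principle B.
*the negotiators₃* and the pronoun do not c-command one another → neither Principle B nor Principle C is at stake; coindexation permitted.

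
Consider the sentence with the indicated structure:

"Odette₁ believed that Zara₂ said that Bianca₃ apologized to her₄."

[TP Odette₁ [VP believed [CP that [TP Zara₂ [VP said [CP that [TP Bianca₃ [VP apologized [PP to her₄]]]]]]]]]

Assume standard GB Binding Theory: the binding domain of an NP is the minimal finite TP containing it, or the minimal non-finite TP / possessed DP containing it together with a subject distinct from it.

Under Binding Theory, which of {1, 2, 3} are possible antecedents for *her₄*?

{1, 2}

*her* is a pronoun, so Principle B applies: it must be free in its binding domain.
Binding domain of *her₄*: the embedded TP, whose subject is Bianca₃.
*Odette₁* c-commands the pronoun but from outside its binding domain, and is not c-commanded by it → coindexation permitted.
*Zara₂* c-commands the pronoun but from outside its binding domain, and is not c-commanded by it → coindexation permitted.
*Bianca₃* c-commands the pronoun within its binding domain → coindexation would violate Principle B.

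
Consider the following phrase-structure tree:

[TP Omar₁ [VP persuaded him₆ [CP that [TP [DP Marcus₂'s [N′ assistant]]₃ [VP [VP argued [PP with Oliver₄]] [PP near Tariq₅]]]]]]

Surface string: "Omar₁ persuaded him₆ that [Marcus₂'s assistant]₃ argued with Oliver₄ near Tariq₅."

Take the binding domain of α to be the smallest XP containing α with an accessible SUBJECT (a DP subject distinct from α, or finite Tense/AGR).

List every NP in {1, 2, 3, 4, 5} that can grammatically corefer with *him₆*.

none

*him* is a pronoun, so Principle B applies: it must be free in its binding domain.
Binding domain of *him₆*: the matrix TP, whose subject is Omar₁.
*Omar₁* c-commands the pronoun within its binding domain → coindexation would violate Principle B.
*Marcus₂*: the pronoun c-commands this R-expression → coindexation would violate Principle C on *Marcus₂*.
*[Marcus₂'s assistant]₃*: the pronoun c-commands this R-expression → coindexation would violate Principle C on *[Marcus₂'s assistant]₃*.
*Oliver₄*: the pronoun c-commands this R-expression → coindexation would violate Principle C on *Oliver₄*.
*Tariq₅*: the pronoun c-commands this R-expression → coindexation would violate Principle C on *Tariq₅*.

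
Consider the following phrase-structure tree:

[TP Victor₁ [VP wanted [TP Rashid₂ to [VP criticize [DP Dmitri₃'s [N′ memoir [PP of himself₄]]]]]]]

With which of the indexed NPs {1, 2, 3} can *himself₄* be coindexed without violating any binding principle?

*himself* is an anaphor, so Principle A applies: it must be bound in its binding domain.
Binding domain of *himself₄*: the possessed DP, whose subject is Dmitri₃.
*Victor₁* c-commands the anaphor but is outside its binding domain → cannot satisfy Principle A.
*Rashid₂* c-commands the anaphor but is outside its binding domain → cannot satisfy Principle A.
*Dmitri₃* c-commands the anaphor within its binding domain → licit binder.

{3}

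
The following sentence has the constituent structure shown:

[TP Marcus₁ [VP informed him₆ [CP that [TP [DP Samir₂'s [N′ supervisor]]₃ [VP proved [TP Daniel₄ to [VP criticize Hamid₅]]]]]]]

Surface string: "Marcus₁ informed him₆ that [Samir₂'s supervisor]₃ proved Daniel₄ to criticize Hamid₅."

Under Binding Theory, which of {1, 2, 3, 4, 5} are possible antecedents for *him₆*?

*him* is a pronoun, so Principle B applies: it must be free in its binding domain.
Binding domain of *him₆*: the matrix TP, whose subject is Marcus₁.
*Marcus₁* c-commands the pronoun within its binding domain → coindexation would violate Principle B.
*Samir₂*: the pronoun c-commands this R-expression → coindexation would violate Principle C on *Samir₂*.
*[Samir₂'s supervisor]₃*: the pronoun c-commands this R-expression → coindexation would violate Principle C on *[Samir₂'s supervisor]₃*.
*Daniel₄*: the pronoun c-commands this R-expression → coindexation would violate Principle C on *Daniel₄*.
*Hamid₅*: the pronoun c-commands this R-expression → coindexation would violate Principle C on *Hamid₅*.

none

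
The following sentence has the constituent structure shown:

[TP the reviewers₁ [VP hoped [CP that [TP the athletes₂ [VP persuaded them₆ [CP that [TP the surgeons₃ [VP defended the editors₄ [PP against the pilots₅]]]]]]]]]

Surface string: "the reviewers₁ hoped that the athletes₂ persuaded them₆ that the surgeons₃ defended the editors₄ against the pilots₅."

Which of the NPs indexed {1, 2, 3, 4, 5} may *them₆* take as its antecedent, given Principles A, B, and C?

*them* is a pronoun, so Principle B applies: it must be free in its binding domain.
Binding domain of *them₆*: the embedded TP, whose subject is the athletes₂.
*the reviewers₁* c-commands the pronoun but from outside its binding domain, and is not c-commanded by it → coindexation permitted.
*the athletes₂* c-commands the pronoun within its binding domain → coindexation would violate Principle B.
*the surgeons₃*: the pronoun c-commands this R-expression → coindexation would violate Principle C on *the surgeons₃*.
*the editors₄*: the pronoun c-commands this R-expression → coindexation would violate Principle C on *the editors₄*.
*the pilots₅*: the pronoun c-commands this R-expression → coindexation would violate Principle C on *the pilots₅*.

{1}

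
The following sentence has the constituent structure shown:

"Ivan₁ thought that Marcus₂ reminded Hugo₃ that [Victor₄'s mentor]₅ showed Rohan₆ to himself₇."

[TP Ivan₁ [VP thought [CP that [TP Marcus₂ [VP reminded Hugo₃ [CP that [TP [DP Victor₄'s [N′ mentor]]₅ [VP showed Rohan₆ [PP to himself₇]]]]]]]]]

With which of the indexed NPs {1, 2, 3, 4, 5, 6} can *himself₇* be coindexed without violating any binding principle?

*himself* is an anaphor, so Principle A applies: it must be bound in its binding domain.
Binding domain of *himself₇*: the embedded TP, whose subject is [Victor₄'s mentor]₅.
*Ivan₁* c-commands the anaphor but is outside its binding domain → cannot satisfy Principle A.
*Marcus₂* c-commands the anaphor but is outside its binding domain → cannot satisfy Principle A.
*Hugo₃* c-commands the anaphor but is outside its binding domain → cannot satisfy Principle A.
*Victor₄* does not c-command the anaphor → cannot bind it.
*[Victor₄'s mentor]₅* c-commands the anaphor within its binding domain → licit binder.
*Rohan₆* c-commands the anaphor within its binding domain → licit binder.

{5, 6}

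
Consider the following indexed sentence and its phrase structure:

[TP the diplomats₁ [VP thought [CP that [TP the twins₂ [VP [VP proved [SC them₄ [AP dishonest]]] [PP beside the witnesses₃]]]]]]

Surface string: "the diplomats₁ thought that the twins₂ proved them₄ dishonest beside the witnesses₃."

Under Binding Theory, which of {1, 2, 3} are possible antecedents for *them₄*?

*them* is a pronoun, so Principle B applies: it must be free in its binding domain.
Binding domain of *them₄*: the embedded TP, whose subject is the twins₂.
*the diplomats₁* c-commands the pronoun but from outside its binding domain, and is not c-commanded by it → coindexation permitted.
*the twins₂* c-commands the pronoun within its binding domain → coindexation would violate Principle B.
*the witnesses₃* and the pronoun do not c-command one another → neither Principle B nor Principle C is at stake; coindexation permitted.

{1, 3}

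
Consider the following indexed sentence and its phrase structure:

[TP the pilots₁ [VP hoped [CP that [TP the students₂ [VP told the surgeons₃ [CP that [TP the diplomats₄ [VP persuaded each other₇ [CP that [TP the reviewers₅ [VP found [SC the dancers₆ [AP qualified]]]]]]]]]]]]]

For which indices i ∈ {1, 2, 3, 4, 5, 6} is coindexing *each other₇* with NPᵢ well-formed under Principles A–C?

*each other* is an anaphor, so Principle A applies: it must be bound in its binding domain.
Binding domain of *each other₇*: the embedded TP, whose subject is the diplomats₄.
*the pilots₁* c-commands the anaphor but is outside its binding domain → cannot satisfy Principle A.
*the students₂* c-commands the anaphor but is outside its binding domain → cannot satisfy Principle A.
*the surgeons₃* c-commands the anaphor but is outside its binding domain → cannot satisfy Principle A.
*the diplomats₄* c-commands the anaphor within its binding domain → licit binder.
*the reviewers₅* does not c-command the anaphor → cannot bind it.
*the dancers₆* does not c-command the anaphor → cannot bind it.

{4}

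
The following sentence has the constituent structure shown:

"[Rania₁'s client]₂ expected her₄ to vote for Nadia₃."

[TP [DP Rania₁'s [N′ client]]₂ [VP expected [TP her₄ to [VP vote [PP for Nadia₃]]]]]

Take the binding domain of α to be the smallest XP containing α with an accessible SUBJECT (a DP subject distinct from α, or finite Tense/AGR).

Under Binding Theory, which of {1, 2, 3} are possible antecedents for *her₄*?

{1}

*her* is a pronoun, so Principle B applies: it must be free in its binding domain.
Binding domain of *her₄*: the matrix TP, whose subject is [Rania₁'s client]₂.
*Rania₁* and the pronoun do not c-command one another → neither Principle B nor Principle C is at stake; coindexation permitted.
*[Rania₁'s client]₂* c-commands the pronoun within its binding domain → coindexation would violate Principle B.
*Nadia₃*: the pronoun c-commands this R-expression → coindexation would violate Principle C on *Nadia₃*.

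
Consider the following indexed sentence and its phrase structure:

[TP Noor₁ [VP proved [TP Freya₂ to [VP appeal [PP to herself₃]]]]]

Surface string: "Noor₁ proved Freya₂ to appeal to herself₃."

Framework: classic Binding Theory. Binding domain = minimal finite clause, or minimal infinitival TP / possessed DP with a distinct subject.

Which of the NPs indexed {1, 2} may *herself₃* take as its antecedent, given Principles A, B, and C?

{2}

*herself* is an anaphor, so Principle A applies: it must be bound in its binding domain.
Binding domain of *herself₃*: the embedded TP, whose subject is Freya₂.
*Noor₁* c-commands the anaphor but is outside its binding domain → cannot satisfy Principle A.
*Freya₂* c-commands the anaphor within its binding domain → licit binder.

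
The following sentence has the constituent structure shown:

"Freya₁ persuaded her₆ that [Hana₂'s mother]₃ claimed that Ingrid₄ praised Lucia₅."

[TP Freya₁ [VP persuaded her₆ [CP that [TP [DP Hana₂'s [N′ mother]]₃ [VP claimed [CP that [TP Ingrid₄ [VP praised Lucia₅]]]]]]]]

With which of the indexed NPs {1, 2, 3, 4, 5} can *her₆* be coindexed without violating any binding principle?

none

*her* is a pronoun, so Principle B applies: it must be free in its binding domain.
Binding domain of *her₆*: the matrix TP, whose subject is Freya₁.
*Freya₁* c-commands the pronoun within its binding domain → coindexation would violate Principle B.
*Hana₂*: the pronoun c-commands this R-expression → coindexation would violate Principle C on *Hana₂*.
*[Hana₂'s mother]₃*: the pronoun c-commands this R-expression → coindexation would violate Principle C on *[Hana₂'s mother]₃*.
*Ingrid₄*: the pronoun c-commands this R-expression → coindexation would violate Principle C on *Ingrid₄*.
*Lucia₅*: the pronoun c-commands this R-expression → coindexation would violate Principle C on *Lucia₅*.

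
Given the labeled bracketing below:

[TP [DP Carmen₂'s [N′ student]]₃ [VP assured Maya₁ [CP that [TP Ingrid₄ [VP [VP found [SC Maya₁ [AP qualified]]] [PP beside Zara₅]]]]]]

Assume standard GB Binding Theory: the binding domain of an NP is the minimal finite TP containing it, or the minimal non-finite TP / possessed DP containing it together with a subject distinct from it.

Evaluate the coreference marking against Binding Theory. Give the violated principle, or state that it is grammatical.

The two coindexed NPs are *Maya₁* (the higher occurrence) and *Maya₁* (the lower occurrence).
*Maya₁* (the lower occurrence) is an R-expression. Principle C requires it to be free everywhere.
*Maya₁* (the higher occurrence) c-commands it and carries the same index.
The R-expression is bound → Principle C violation.

Principle C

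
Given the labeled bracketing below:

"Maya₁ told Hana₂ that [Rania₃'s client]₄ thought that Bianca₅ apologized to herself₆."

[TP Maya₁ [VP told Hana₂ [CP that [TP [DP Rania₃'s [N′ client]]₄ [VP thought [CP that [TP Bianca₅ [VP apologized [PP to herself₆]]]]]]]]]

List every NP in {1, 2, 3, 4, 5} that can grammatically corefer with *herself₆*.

*herself* is an anaphor, so Principle A applies: it must be bound in its binding domain.
Binding domain of *herself₆*: the embedded TP, whose subject is Bianca₅.
*Maya₁* c-commands the anaphor but is outside its binding domain → cannot satisfy Principle A.
*Hana₂* c-commands the anaphor but is outside its binding domain → cannot satisfy Principle A.
*Rania₃* does not c-command the anaphor → cannot bind it.
*[Rania₃'s client]₄* c-commands the anaphor but is outside its binding domain → cannot satisfy Principle A.
*Bianca₅* c-commands the anaphor within its binding domain → licit binder.

{5}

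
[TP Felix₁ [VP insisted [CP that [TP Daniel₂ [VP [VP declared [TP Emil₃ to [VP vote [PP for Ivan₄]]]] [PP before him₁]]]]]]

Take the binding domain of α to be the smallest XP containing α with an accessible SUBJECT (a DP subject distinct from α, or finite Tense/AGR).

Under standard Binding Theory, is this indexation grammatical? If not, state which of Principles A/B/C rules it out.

The two coindexed NPs are *Felix₁* and *him₁*.
*him₁* is a pronoun; its binding domain is the embedded TP, whose subject is Daniel₂. Within that domain it is c-commanded only by *Daniel₂*, which carries a different index — the pronoun is free locally, so Principle B holds.
*Felix₁* is an R-expression; *him₁* does not c-command it, and no other NP shares its index, so Principle C is satisfied.
All principles are respected.

grammatical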